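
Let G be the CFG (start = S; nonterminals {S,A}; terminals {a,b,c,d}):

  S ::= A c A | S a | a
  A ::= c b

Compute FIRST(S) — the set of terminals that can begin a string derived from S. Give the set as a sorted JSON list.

FIRST iteration:
[1]
  A via A→c b: +{c}
  S via S→A c A: +{c}
  S via S→a: +{a}
  FIRST(S)={a,c}  FIRST(A)={c}
[2] (stable)
  FIRST(S)={a,c}  FIRST(A)={c}

FIRST(S) = ["a", "c"]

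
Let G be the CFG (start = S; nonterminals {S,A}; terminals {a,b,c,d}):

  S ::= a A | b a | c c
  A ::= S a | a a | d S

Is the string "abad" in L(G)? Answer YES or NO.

Convert to CNF:
  S -> T0 A | T2 T0 | T3 T3
  A -> S T0 | T0 T0 | T1 S
  T0 -> a
  T1 -> d
  T2 -> b
  T3 -> c

Fill CYK table bottom-up:
  cell(0,0) a: {T0}  orig:{}
  cell(1,1) b: {T2}  orig:{}
  cell(2,2) a: {T0}  orig:{}
  cell(3,3) d: {T1}  orig:{}
  cell(0,1) ab: ∅
  cell(1,2) ba: {S}
  cell(2,3) ad: ∅
  cell(0,2) aba: ∅
  cell(1,3) bad: ∅
  cell(0,3) abad: ∅

S ∉ T[0,3] ⇒ NO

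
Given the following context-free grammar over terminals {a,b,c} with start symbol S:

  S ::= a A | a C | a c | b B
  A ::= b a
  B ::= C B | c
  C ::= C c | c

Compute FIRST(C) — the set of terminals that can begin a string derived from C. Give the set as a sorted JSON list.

Compute FIRST by fixpoint:
round 1:
  A via A→b a: +{b}
  B via B→c: +{c}
  C via C→c: +{c}
  S via S→a A: +{a}
  S via S→b B: +{b}
  S: {a,b}  A: {b}  B: {c}  C: {c}
round 2: (no change)
  S: {a,b}  A: {b}  B: {c}  C: {c}

FIRST(C) = ["c"]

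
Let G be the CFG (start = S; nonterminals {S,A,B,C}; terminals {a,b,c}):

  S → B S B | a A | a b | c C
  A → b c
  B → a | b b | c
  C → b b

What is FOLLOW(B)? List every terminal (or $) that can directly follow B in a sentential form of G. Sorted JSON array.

FIRST sets, iterate to fixpoint:
[1]
  A via A→b c: +{b}
  B via B→a: +{a}
  B via B→b b: +{b}
  B via B→c: +{c}
  C via C→b b: +{b}
  S via S→B S B: +{a,b,c}
  S: {a,b,c}  A: {b}  B: {a,b,c}  C: {b}
[2] done
  S: {a,b,c}  A: {b}  B: {a,b,c}  C: {b}

Compute FOLLOW by fixpoint:
FOLLOW(S) := {$}
round 1:
  S→B S B: FOLLOW(B) ⊇ FIRST(S) = {a,b,c}; new: +{a,b,c}
  S→B S B: FOLLOW(S) ⊇ FIRST(B) = {a,b,c}; new: +{a,b,c}
  S→B S B: FOLLOW(B) ⊇ FOLLOW(S) ⊇ {$,a,b,c}; new: +{$}
  S→a A: FOLLOW(A) ⊇ FOLLOW(S) ⊇ {$,a,b,c}; new: +{$,a,b,c}
  S→c C: FOLLOW(C) ⊇ FOLLOW(S) ⊇ {$,a,b,c}; new: +{$,a,b,c}
  S: {$,a,b,c}  A: {$,a,b,c}  B: {$,a,b,c}  C: {$,a,b,c}
round 2: (stable)
  S: {$,a,b,c}  A: {$,a,b,c}  B: {$,a,b,c}  C: {$,a,b,c}

FOLLOW(B) = ["$", "a", "b", "c"]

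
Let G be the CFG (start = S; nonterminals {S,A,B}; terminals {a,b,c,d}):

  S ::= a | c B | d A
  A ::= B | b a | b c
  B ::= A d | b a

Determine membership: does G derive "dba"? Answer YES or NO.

Convert to CNF:
  S -> T0 A | T3 B | a
  A -> A T0 | T1 T2 | T1 T3
  B -> A T0 | T1 T2
  T0 -> d
  T1 -> b
  T2 -> a
  T3 -> c

CYK fill:
  T[0,0] 'd' = {T0}  orig:{}
  T[1,1] 'b' = {T1}  orig:{}
  T[2,2] 'a' = {S,T2}  orig:{S}
  T[0,1] 'db' = ∅
  T[1,2] 'ba' = {A,B}
  T[0,2] 'dba' = {S}

S ∈ T[0,2] ⇒ YES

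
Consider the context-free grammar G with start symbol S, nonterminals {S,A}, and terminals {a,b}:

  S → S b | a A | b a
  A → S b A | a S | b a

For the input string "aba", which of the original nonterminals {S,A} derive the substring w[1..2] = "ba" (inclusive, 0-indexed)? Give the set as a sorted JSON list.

CNF form of G:
  S -> S T0 | T0 T1 | T1 A
  A -> S X2 | T0 T1 | T1 S
  T0 -> b
  T1 -> a
  X2 -> T0 A

CYK fill — only the sub-triangle for w[1..2]:
  [1..1]={T0}  "b"  orig:{}
  [2..2]={T1}  "a"  orig:{}
  [1..2]={A,S}  "ba"

Original NTs in T[1,2] deriving "ba": ["A", "S"]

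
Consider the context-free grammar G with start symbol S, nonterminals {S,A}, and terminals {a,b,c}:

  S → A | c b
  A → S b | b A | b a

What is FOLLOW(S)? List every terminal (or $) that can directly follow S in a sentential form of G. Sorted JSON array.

Compute FIRST by fixpoint:
iter 1:
  A via A→b A: +{b}
  S via S→A: +{b}
  S via S→c b: +{c}
  S: {b,c}  A: {b}
iter 2:
  A via A→S b: +{c}
  S: {b,c}  A: {b,c}
iter 3: (stable)
  S: {b,c}  A: {b,c}

Compute FOLLOW by fixpoint:
seed FOLLOW(S) with $
[1]
  A→S b: FOLLOW(S) ⊇ FIRST(b) = {b}; new: +{b}
  S→A: FOLLOW(A) ⊇ FOLLOW(S) ⊇ {$,b}; new: +{$,b}
  S: {$,b}  A: {$,b}
[2] done
  S: {$,b}  A: {$,b}

FOLLOW(S) = ["$", "b"]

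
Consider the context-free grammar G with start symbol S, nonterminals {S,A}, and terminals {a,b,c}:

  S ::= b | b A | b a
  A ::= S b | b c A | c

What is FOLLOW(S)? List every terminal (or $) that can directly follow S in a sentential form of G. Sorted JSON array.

Compute FIRST by fixpoint:
pass 1:
  A via A→b c A: +{b}
  A via A→c: +{c}
  S via S→b: +{b}
  FIRST[S]={b}  FIRST[A]={b,c}
pass 2: (stable)
  FIRST[S]={b}  FIRST[A]={b,c}

Compute FOLLOW by fixpoint:
initialize: $ ∈ FOLLOW(S)
round 1:
  A→S b: FOLLOW(S) ⊇ FIRST(b) = {b}; new: +{b}
  S→b A: FOLLOW(A) ⊇ FOLLOW(S) ⊇ {$,b}; new: +{$,b}
  FOLLOW[S]={$,b}  FOLLOW[A]={$,b}
round 2: (no change)
  FOLLOW[S]={$,b}  FOLLOW[A]={$,b}

FOLLOW(S) = ["$", "b"]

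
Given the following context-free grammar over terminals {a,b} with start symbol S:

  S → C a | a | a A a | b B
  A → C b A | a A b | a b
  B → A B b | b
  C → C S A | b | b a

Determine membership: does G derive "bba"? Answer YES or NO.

Convert to CNF:
  S -> C T1 | T0 B | T1 X6 | a
  A -> C X2 | T1 T0 | T1 X3
  B -> A X4 | b
  C -> C X5 | T0 T1 | b
  T0 -> b
  T1 -> a
  X2 -> T0 A
  X3 -> A T0
  X4 -> B T0
  X5 -> S A
  X6 -> A T1

CYK fill:
  T[0,0] 'b' = {B,C,T0}  orig:{B,C}
  T[1,1] 'b' = {B,C,T0}  orig:{B,C}
  T[2,2] 'a' = {S,T1}  orig:{S}
  T[0,1] 'bb' = {S,X4}  orig:{S}
  T[1,2] 'ba' = {C,S}
  T[0,2] 'bba' = ∅

S ∉ T[0,2] ⇒ NO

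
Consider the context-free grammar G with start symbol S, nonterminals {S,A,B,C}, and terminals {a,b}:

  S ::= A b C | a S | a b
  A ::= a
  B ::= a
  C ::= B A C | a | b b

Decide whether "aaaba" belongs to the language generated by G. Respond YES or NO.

Convert to CNF:
  S -> A X3 | T1 S | T1 T0
  A -> a
  B -> a
  C -> B X2 | T0 T0 | a
  T0 -> b
  T1 -> a
  X2 -> A C
  X3 -> T0 C

CYK fill:
  cell(0,0) a: {A,B,C,T1}  orig:{A,B,C}
  cell(1,1) a: {A,B,C,T1}  orig:{A,B,C}
  cell(2,2) a: {A,B,C,T1}  orig:{A,B,C}
  cell(3,3) b: {T0}  orig:{}
  cell(4,4) a: {A,B,C,T1}  orig:{A,B,C}
  cell(0,1) aa: {X2}  orig:{}
  cell(1,2) aa: {X2}  orig:{}
  cell(2,3) ab: {S}
  cell(3,4) ba: {X3}  orig:{}
  cell(0,2) aaa: {C}
  cell(1,3) aab: {S}
  cell(2,4) aba: {S}
  cell(0,3) aaab: {S}
  cell(1,4) aaba: {S}
  cell(0,4) aaaba: {S}

S ∈ T[0,4] ⇒ YES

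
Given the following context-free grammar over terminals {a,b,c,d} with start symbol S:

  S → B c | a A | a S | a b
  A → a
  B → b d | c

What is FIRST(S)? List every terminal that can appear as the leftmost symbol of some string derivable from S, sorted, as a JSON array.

FIRST iteration:
round 1:
  A via A→a: +{a}
  B via B→b d: +{b}
  B via B→c: +{c}
  S via S→B c: +{b,c}
  S via S→a A: +{a}
  S: {a,b,c}  A: {a}  B: {b,c}
round 2: — fixpoint
  S: {a,b,c}  A: {a}  B: {b,c}

FIRST(S) = ["a", "b", "c"]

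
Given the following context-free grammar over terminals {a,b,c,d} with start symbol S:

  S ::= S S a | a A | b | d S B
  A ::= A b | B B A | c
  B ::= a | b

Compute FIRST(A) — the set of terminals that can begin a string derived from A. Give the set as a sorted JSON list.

Compute FIRST by fixpoint:
round 1:
  A via A→c: +{c}
  B via B→a: +{a}
  B via B→b: +{b}
  S via S→a A: +{a}
  S via S→b: +{b}
  S via S→d S B: +{d}
  FIRST(S)={a,b,d}  FIRST(A)={c}  FIRST(B)={a,b}
round 2:
  A via A→B B A: +{a,b}
  FIRST(S)={a,b,d}  FIRST(A)={a,b,c}  FIRST(B)={a,b}
round 3: done
  FIRST(S)={a,b,d}  FIRST(A)={a,b,c}  FIRST(B)={a,b}

FIRST(A) = ["a", "b", "c"]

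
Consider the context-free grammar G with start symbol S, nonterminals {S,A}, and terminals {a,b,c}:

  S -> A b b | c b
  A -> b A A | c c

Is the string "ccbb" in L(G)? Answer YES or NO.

CNF form of G:
  S -> A X3 | T1 T0
  A -> T0 X2 | T1 T1
  T0 -> b
  T1 -> c
  X2 -> A A
  X3 -> T0 T0

CYK table (by increasing span):
  T[0,0] 'c' = {T1}  orig:{}
  T[1,1] 'c' = {T1}  orig:{}
  T[2,2] 'b' = {T0}  orig:{}
  T[3,3] 'b' = {T0}  orig:{}
  T[0,1] 'cc' = {A}
  T[1,2] 'cb' = {S}
  T[2,3] 'bb' = {X3}  orig:{}
  T[0,2] 'ccb' = ∅
  T[1,3] 'cbb' = ∅
  T[0,3] 'ccbb' = {S}

S ∈ T[0,3] ⇒ YES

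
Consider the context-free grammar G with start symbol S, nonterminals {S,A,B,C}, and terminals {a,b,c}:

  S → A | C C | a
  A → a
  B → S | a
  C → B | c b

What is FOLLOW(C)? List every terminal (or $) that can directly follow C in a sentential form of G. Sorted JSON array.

FIRST sets, iterate to fixpoint:
iter 1:
  A via A→a: +{a}
  B via B→a: +{a}
  C via C→B: +{a}
  C via C→c b: +{c}
  S via S→A: +{a}
  S via S→C C: +{c}
  FIRST[S]={a,c}  FIRST[A]={a}  FIRST[B]={a}  FIRST[C]={a,c}
iter 2:
  B via B→S: +{c}
  FIRST[S]={a,c}  FIRST[A]={a}  FIRST[B]={a,c}  FIRST[C]={a,c}
iter 3: (stable)
  FIRST[S]={a,c}  FIRST[A]={a}  FIRST[B]={a,c}  FIRST[C]={a,c}

FOLLOW sets:
FOLLOW(S) := {$}
round 1:
  S→A: FOLLOW(A) ⊇ FOLLOW(S) ⊇ {$}; new: +{$}
  S→C C: FOLLOW(C) ⊇ FIRST(C) = {a,c}; new: +{a,c}
  S→C C: FOLLOW(C) ⊇ FOLLOW(S) ⊇ {$}; new: +{$}
  S: {$}  A: {$}  B: {}  C: {$,a,c}
round 2:
  C→B: FOLLOW(B) ⊇ FOLLOW(C) ⊇ {$,a,c}; new: +{$,a,c}
  S: {$}  A: {$}  B: {$,a,c}  C: {$,a,c}
round 3:
  B→S: FOLLOW(S) ⊇ FOLLOW(B) ⊇ {$,a,c}; new: +{a,c}
  S→A: FOLLOW(A) ⊇ FOLLOW(S) ⊇ {$,a,c}; new: +{a,c}
  S: {$,a,c}  A: {$,a,c}  B: {$,a,c}  C: {$,a,c}
round 4: done
  S: {$,a,c}  A: {$,a,c}  B: {$,a,c}  C: {$,a,c}

FOLLOW(C) = ["$", "a", "c"]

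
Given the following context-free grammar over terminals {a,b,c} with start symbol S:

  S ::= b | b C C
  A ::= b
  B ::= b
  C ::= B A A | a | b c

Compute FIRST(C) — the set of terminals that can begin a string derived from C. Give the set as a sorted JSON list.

FIRST sets, iterate to fixpoint:
round 1:
  A via A→b: +{b}
  B via B→b: +{b}
  C via C→B A A: +{b}
  C via C→a: +{a}
  S via S→b: +{b}
  FIRST(S)={b}  FIRST(A)={b}  FIRST(B)={b}  FIRST(C)={a,b}
round 2: done
  FIRST(S)={b}  FIRST(A)={b}  FIRST(B)={b}  FIRST(C)={a,b}

FIRST(C) = ["a", "b"]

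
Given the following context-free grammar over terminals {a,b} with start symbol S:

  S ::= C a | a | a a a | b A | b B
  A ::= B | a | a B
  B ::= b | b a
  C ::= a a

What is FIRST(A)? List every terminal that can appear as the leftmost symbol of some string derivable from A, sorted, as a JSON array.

Compute FIRST by fixpoint:
round 1:
  A via A→a: +{a}
  B via B→b: +{b}
  C via C→a a: +{a}
  S via S→C a: +{a}
  S via S→b A: +{b}
  FIRST[S]={a,b}  FIRST[A]={a}  FIRST[B]={b}  FIRST[C]={a}
round 2:
  A via A→B: +{b}
  FIRST[S]={a,b}  FIRST[A]={a,b}  FIRST[B]={b}  FIRST[C]={a}
round 3: (stable)
  FIRST[S]={a,b}  FIRST[A]={a,b}  FIRST[B]={b}  FIRST[C]={a}

FIRST(A) = ["a", "b"]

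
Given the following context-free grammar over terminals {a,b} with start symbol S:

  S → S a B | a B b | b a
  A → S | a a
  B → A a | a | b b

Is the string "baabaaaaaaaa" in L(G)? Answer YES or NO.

CNF form of G:
  S -> S X4 | T0 X5 | T1 T0
  A -> S X2 | T0 T0 | T0 X3 | T1 T0
  B -> A T0 | T1 T1 | a
  T0 -> a
  T1 -> b
  X2 -> T0 B
  X3 -> B T1
  X4 -> T0 B
  X5 -> B T1

CYK table (by increasing span):
  T[0,0] 'b' = {T1}  orig:{}
  T[1,1] 'a' = {B,T0}  orig:{B}
  T[2,2] 'a' = {B,T0}  orig:{B}
  T[3,3] 'b' = {T1}  orig:{}
  T[4,4] 'a' = {B,T0}  orig:{B}
  T[5,5] 'a' = {B,T0}  orig:{B}
  T[6,6] 'a' = {B,T0}  orig:{B}
  T[7,7] 'a' = {B,T0}  orig:{B}
  T[8,8] 'a' = {B,T0}  orig:{B}
  T[9,9] 'a' = {B,T0}  orig:{B}
  T[10,10] 'a' = {B,T0}  orig:{B}
  T[11,11] 'a' = {B,T0}  orig:{B}
  T[0,1] 'ba' = {A,S}
  T[1,2] 'aa' = {A,X2,X4}  orig:{A}
  T[2,3] 'ab' = {X3,X5}  orig:{}
  T[3,4] 'ba' = {A,S}
  T[4,5] 'aa' = {A,X2,X4}  orig:{A}
  T[5,6] 'aa' = {A,X2,X4}  orig:{A}
  T[6,7] 'aa' = {A,X2,X4}  orig:{A}
  T[7,8] 'aa' = {A,X2,X4}  orig:{A}
  T[8,9] 'aa' = {A,X2,X4}  orig:{A}
  T[9,10] 'aa' = {A,X2,X4}  orig:{A}
  T[10,11] 'aa' = {A,X2,X4}  orig:{A}
  T[0,2] 'baa' = {B}
  T[1,3] 'aab' = {A,S}
  T[2,4] 'aba' = ∅
  T[3,5] 'baa' = {B}
  T[4,6] 'aaa' = {B}
  T[5,7] 'aaa' = {B}
  T[6,8] 'aaa' = {B}
  T[7,9] 'aaa' = {B}
  T[8,10] 'aaa' = {B}
  T[9,11] 'aaa' = {B}
  T[0,3] 'baab' = {X3,X5}  orig:{}
  T[1,4] 'aaba' = {B}
  T[2,5] 'abaa' = {X2,X4}  orig:{}
  T[3,6] 'baaa' = {A,S}
  T[4,7] 'aaaa' = {X2,X4}  orig:{}
  T[5,8] 'aaaa' = {X2,X4}  orig:{}
  T[6,9] 'aaaa' = {X2,X4}  orig:{}
  T[7,10] 'aaaa' = {X2,X4}  orig:{}
  T[8,11] 'aaaa' = {X2,X4}  orig:{}
  T[0,4] 'baaba' = ∅
  T[1,5] 'aabaa' = {A,S}
  T[2,6] 'abaaa' = ∅
  T[3,7] 'baaaa' = {B}
  T[4,8] 'aaaaa' = ∅
  T[5,9] 'aaaaa' = ∅
  T[6,10] 'aaaaa' = ∅
  T[7,11] 'aaaaa' = ∅
  T[0,5] 'baabaa' = {A,S}
  T[1,6] 'aabaaa' = {B}
  T[2,7] 'abaaaa' = {X2,X4}  orig:{}
  T[3,8] 'baaaaa' = {A,S}
  T[4,9] 'aaaaaa' = ∅
  T[5,10] 'aaaaaa' = ∅
  T[6,11] 'aaaaaa' = ∅
  T[0,6] 'baabaaa' = {B}
  T[1,7] 'aabaaaa' = {A,S}
  T[2,8] 'abaaaaa' = ∅
  T[3,9] 'baaaaaa' = {B}
  T[4,10] 'aaaaaaa' = ∅
  T[5,11] 'aaaaaaa' = ∅
  T[0,7] 'baabaaaa' = {A,S}
  T[1,8] 'aabaaaaa' = {B}
  T[2,9] 'abaaaaaa' = {X2,X4}  orig:{}
  T[3,10] 'baaaaaaa' = {A,S}
  T[4,11] 'aaaaaaaa' = ∅
  T[0,8] 'baabaaaaa' = {B}
  T[1,9] 'aabaaaaaa' = {A,S}
  T[2,10] 'abaaaaaaa' = ∅
  T[3,11] 'baaaaaaaa' = {B}
  T[0,9] 'baabaaaaaa' = {A,S}
  T[1,10] 'aabaaaaaaa' = {B}
  T[2,11] 'abaaaaaaaa' = {X2,X4}  orig:{}
  T[0,10] 'baabaaaaaaa' = {B}
  T[1,11] 'aabaaaaaaaa' = {A,S}
  T[0,11] 'baabaaaaaaaa' = {A,S}

S ∈ T[0,11] ⇒ YES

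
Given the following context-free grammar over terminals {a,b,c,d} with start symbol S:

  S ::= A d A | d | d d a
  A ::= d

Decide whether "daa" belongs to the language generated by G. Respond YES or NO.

CNF form of G:
  S -> A X2 | T0 X3 | d
  A -> d
  T0 -> d
  T1 -> a
  X2 -> T0 A
  X3 -> T0 T1

CYK fill:
  [0..0]={A,S,T0}  "d"  orig:{A,S}
  [1..1]={T1}  "a"  orig:{}
  [2..2]={T1}  "a"  orig:{}
  [0..1]={X3}  "da"  orig:{}
  [1..2]=∅  "aa"
  [0..2]=∅  "daa"

S ∉ T[0,2] ⇒ NO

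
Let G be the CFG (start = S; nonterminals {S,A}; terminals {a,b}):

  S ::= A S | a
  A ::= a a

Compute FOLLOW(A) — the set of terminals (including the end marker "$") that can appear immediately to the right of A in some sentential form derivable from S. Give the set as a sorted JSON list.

Compute FIRST by fixpoint:
pass 1:
  A via A→a a: +{a}
  S via S→A S: +{a}
  S: {a}  A: {a}
pass 2: (stable)
  S: {a}  A: {a}

Compute FOLLOW by fixpoint:
initialize: $ ∈ FOLLOW(S)
pass 1:
  S→A S: FOLLOW(A) ⊇ FIRST(S) = {a}; new: +{a}
  S: {$}  A: {a}
pass 2: (stable)
  S: {$}  A: {a}

FOLLOW(A) = ["a"]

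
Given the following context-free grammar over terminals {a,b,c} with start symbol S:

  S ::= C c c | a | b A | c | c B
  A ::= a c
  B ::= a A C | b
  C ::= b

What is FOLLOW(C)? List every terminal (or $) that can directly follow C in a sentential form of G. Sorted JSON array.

FIRST iteration:
round 1:
  A via A→a c: +{a}
  B via B→a A C: +{a}
  B via B→b: +{b}
  C via C→b: +{b}
  S via S→C c c: +{b}
  S via S→a: +{a}
  S via S→c: +{c}
  S: {a,b,c}  A: {a}  B: {a,b}  C: {b}
round 2: (stable)
  S: {a,b,c}  A: {a}  B: {a,b}  C: {b}

FOLLOW sets:
initialize: $ ∈ FOLLOW(S)
pass 1:
  B→a A C: FOLLOW(A) ⊇ FIRST(C) = {b}; new: +{b}
  S→C c c: FOLLOW(C) ⊇ FIRST(c) = {c}; new: +{c}
  S→b A: FOLLOW(A) ⊇ FOLLOW(S) ⊇ {$}; new: +{$}
  S→c B: FOLLOW(B) ⊇ FOLLOW(S) ⊇ {$}; new: +{$}
  S: {$}  A: {$,b}  B: {$}  C: {c}
pass 2:
  B→a A C: FOLLOW(C) ⊇ FOLLOW(B) ⊇ {$}; new: +{$}
  S: {$}  A: {$,b}  B: {$}  C: {$,c}
pass 3: (no change)
  S: {$}  A: {$,b}  B: {$}  C: {$,c}

FOLLOW(C) = ["$", "c"]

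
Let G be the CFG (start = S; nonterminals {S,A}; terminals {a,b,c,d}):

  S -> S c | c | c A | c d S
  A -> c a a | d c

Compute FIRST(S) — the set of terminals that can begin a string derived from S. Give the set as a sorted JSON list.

Compute FIRST by fixpoint:
[1]
  A via A→c a a: +{c}
  A via A→d c: +{d}
  S via S→c: +{c}
  S: {c}  A: {c,d}
[2] — fixpoint
  S: {c}  A: {c,d}

FIRST(S) = ["c"]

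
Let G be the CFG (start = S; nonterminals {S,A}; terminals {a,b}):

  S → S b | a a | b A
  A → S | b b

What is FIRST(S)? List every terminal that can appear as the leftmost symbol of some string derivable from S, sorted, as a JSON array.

Compute FIRST by fixpoint:
round 1:
  A via A→b b: +{b}
  S via S→a a: +{a}
  S via S→b A: +{b}
  FIRST(S)={a,b}  FIRST(A)={b}
round 2:
  A via A→S: +{a}
  FIRST(S)={a,b}  FIRST(A)={a,b}
round 3: (stable)
  FIRST(S)={a,b}  FIRST(A)={a,b}

FIRST(S) = ["a", "b"]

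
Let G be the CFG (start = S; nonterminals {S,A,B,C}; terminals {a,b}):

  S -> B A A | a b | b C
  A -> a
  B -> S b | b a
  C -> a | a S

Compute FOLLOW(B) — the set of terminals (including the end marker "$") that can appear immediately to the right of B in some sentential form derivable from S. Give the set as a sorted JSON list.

Compute FIRST by fixpoint:
[1]
  A via A→a: +{a}
  B via B→b a: +{b}
  C via C→a: +{a}
  S via S→B A A: +{b}
  S via S→a b: +{a}
  FIRST(S)={a,b}  FIRST(A)={a}  FIRST(B)={b}  FIRST(C)={a}
[2]
  B via B→S b: +{a}
  FIRST(S)={a,b}  FIRST(A)={a}  FIRST(B)={a,b}  FIRST(C)={a}
[3] (no change)
  FIRST(S)={a,b}  FIRST(A)={a}  FIRST(B)={a,b}  FIRST(C)={a}

FOLLOW sets:
FOLLOW(S) := {$}
[1]
  B→S b: FOLLOW(S) ⊇ FIRST(b) = {b}; new: +{b}
  S→B A A: FOLLOW(B) ⊇ FIRST(A) = {a}; new: +{a}
  S→B A A: FOLLOW(A) ⊇ FIRST(A) = {a}; new: +{a}
  S→B A A: FOLLOW(A) ⊇ FOLLOW(S) ⊇ {$,b}; new: +{$,b}
  S→b C: FOLLOW(C) ⊇ FOLLOW(S) ⊇ {$,b}; new: +{$,b}
  S: {$,b}  A: {$,a,b}  B: {a}  C: {$,b}
[2] (no change)
  S: {$,b}  A: {$,a,b}  B: {a}  C: {$,b}

FOLLOW(B) = ["a"]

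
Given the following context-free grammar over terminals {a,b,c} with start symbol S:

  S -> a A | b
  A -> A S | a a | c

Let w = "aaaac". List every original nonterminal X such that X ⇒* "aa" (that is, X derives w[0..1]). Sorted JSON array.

Convert to CNF:
  S -> T0 A | b
  A -> A S | T0 T0 | c
  T0 -> a

CYK table (by increasing span), restricted to cells inside w[0..1]:
  [0..0]={T0}  "a"  orig:{}
  [1..1]={T0}  "a"  orig:{}
  [0..1]={A}  "aa"

Original NTs in T[0,1] deriving "aa": ["A"]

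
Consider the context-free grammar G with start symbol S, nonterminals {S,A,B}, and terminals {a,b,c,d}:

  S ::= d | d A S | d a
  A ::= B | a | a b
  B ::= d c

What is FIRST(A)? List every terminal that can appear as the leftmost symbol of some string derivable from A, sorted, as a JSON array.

FIRST iteration:
pass 1:
  A via A→a: +{a}
  B via B→d c: +{d}
  S via S→d: +{d}
  FIRST[S]={d}  FIRST[A]={a}  FIRST[B]={d}
pass 2:
  A via A→B: +{d}
  FIRST[S]={d}  FIRST[A]={a,d}  FIRST[B]={d}
pass 3: — fixpoint
  FIRST[S]={d}  FIRST[A]={a,d}  FIRST[B]={d}

FIRST(A) = ["a", "d"]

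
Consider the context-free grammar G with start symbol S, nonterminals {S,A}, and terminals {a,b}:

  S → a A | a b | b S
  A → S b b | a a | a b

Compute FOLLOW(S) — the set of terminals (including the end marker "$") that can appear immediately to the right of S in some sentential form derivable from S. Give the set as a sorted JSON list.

Compute FIRST by fixpoint:
round 1:
  A via A→a a: +{a}
  S via S→a A: +{a}
  S via S→b S: +{b}
  FIRST(S)={a,b}  FIRST(A)={a}
round 2:
  A via A→S b b: +{b}
  FIRST(S)={a,b}  FIRST(A)={a,b}
round 3: (no change)
  FIRST(S)={a,b}  FIRST(A)={a,b}

FOLLOW iteration:
FOLLOW(S) := {$}
pass 1:
  A→S b b: FOLLOW(S) ⊇ FIRST(b) = {b}; new: +{b}
  S→a A: FOLLOW(A) ⊇ FOLLOW(S) ⊇ {$,b}; new: +{$,b}
  S: {$,b}  A: {$,b}
pass 2: (stable)
  S: {$,b}  A: {$,b}

FOLLOW(S) = ["$", "b"]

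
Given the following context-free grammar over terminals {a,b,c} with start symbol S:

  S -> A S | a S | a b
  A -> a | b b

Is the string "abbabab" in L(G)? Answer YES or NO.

CNF form of G:
  S -> A S | T1 S | T1 T0
  A -> T0 T0 | a
  T0 -> b
  T1 -> a

Fill CYK table bottom-up:
  [0..0]={A,T1}  "a"  orig:{A}
  [1..1]={T0}  "b"  orig:{}
  [2..2]={T0}  "b"  orig:{}
  [3..3]={A,T1}  "a"  orig:{A}
  [4..4]={T0}  "b"  orig:{}
  [5..5]={A,T1}  "a"  orig:{A}
  [6..6]={T0}  "b"  orig:{}
  [0..1]={S}  "ab"
  [1..2]={A}  "bb"
  [2..3]=∅  "ba"
  [3..4]={S}  "ab"
  [4..5]=∅  "ba"
  [5..6]={S}  "ab"
  [0..2]=∅  "abb"
  [1..3]=∅  "bba"
  [2..4]=∅  "bab"
  [3..5]=∅  "aba"
  [4..6]=∅  "bab"
  [0..3]=∅  "abba"
  [1..4]={S}  "bbab"
  [2..5]=∅  "baba"
  [3..6]=∅  "abab"
  [0..4]={S}  "abbab"
  [1..5]=∅  "bbaba"
  [2..6]=∅  "babab"
  [0..5]=∅  "abbaba"
  [1..6]=∅  "bbabab"
  [0..6]=∅  "abbabab"

S ∉ T[0,6] ⇒ NO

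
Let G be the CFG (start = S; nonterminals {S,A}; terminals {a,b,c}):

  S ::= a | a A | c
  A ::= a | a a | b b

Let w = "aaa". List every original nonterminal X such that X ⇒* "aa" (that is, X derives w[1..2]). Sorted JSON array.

Convert to CNF:
  S -> T0 A | a | c
  A -> T0 T0 | T1 T1 | a
  T0 -> a
  T1 -> b

Fill CYK table bottom-up — only the sub-triangle for w[1..2]:
  cell(1,1) a: {A,S,T0}  orig:{A,S}
  cell(2,2) a: {A,S,T0}  orig:{A,S}
  cell(1,2) aa: {A,S}

Original NTs in T[1,2] deriving "aa": ["A", "S"]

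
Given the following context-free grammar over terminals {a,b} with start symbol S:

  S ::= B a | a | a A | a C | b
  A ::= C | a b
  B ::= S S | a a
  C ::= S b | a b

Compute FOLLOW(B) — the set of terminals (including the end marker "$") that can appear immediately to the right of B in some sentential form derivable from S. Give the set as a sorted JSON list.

FIRST sets, iterate to fixpoint:
iter 1:
  A via A→a b: +{a}
  B via B→a a: +{a}
  C via C→a b: +{a}
  S via S→B a: +{a}
  S via S→b: +{b}
  S: {a,b}  A: {a}  B: {a}  C: {a}
iter 2:
  B via B→S S: +{b}
  C via C→S b: +{b}
  S: {a,b}  A: {a}  B: {a,b}  C: {a,b}
iter 3:
  A via A→C: +{b}
  S: {a,b}  A: {a,b}  B: {a,b}  C: {a,b}
iter 4: (no change)
  S: {a,b}  A: {a,b}  B: {a,b}  C: {a,b}

FOLLOW iteration:
seed FOLLOW(S) with $
[1]
  B→S S: FOLLOW(S) ⊇ FIRST(S) = {a,b}; new: +{a,b}
  S→B a: FOLLOW(B) ⊇ FIRST(a) = {a}; new: +{a}
  S→a A: FOLLOW(A) ⊇ FOLLOW(S) ⊇ {$,a,b}; new: +{$,a,b}
  S→a C: FOLLOW(C) ⊇ FOLLOW(S) ⊇ {$,a,b}; new: +{$,a,b}
  S: {$,a,b}  A: {$,a,b}  B: {a}  C: {$,a,b}
[2] done
  S: {$,a,b}  A: {$,a,b}  B: {a}  C: {$,a,b}

FOLLOW(B) = ["a"]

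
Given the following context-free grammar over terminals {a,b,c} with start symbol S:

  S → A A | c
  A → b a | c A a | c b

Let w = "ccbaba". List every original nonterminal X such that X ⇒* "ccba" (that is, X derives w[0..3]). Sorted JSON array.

Convert to CNF:
  S -> A A | c
  A -> T0 T1 | T2 T0 | T2 X3
  T0 -> b
  T1 -> a
  T2 -> c
  X3 -> A T1

Fill CYK table bottom-up, restricted to cells inside w[0..3]:
  T[0,0] 'c' = {S,T2}  orig:{S}
  T[1,1] 'c' = {S,T2}  orig:{S}
  T[2,2] 'b' = {T0}  orig:{}
  T[3,3] 'a' = {T1}  orig:{}
  T[0,1] 'cc' = ∅
  T[1,2] 'cb' = {A}
  T[2,3] 'ba' = {A}
  T[0,2] 'ccb' = ∅
  T[1,3] 'cba' = {X3}  orig:{}
  T[0,3] 'ccba' = {A}

Original NTs in T[0,3] deriving "ccba": ["A"]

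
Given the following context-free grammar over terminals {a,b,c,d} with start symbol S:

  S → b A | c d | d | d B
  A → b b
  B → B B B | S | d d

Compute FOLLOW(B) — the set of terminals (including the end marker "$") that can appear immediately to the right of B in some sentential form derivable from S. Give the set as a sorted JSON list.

Compute FIRST by fixpoint:
round 1:
  A via A→b b: +{b}
  B via B→d d: +{d}
  S via S→b A: +{b}
  S via S→c d: +{c}
  S via S→d: +{d}
  FIRST[S]={b,c,d}  FIRST[A]={b}  FIRST[B]={d}
round 2:
  B via B→S: +{b,c}
  FIRST[S]={b,c,d}  FIRST[A]={b}  FIRST[B]={b,c,d}
round 3: (no change)
  FIRST[S]={b,c,d}  FIRST[A]={b}  FIRST[B]={b,c,d}

Compute FOLLOW by fixpoint:
FOLLOW(S) := {$}
round 1:
  B→B B B: FOLLOW(B) ⊇ FIRST(B) = {b,c,d}; new: +{b,c,d}
  B→S: FOLLOW(S) ⊇ FOLLOW(B) ⊇ {b,c,d}; new: +{b,c,d}
  S→b A: FOLLOW(A) ⊇ FOLLOW(S) ⊇ {$,b,c,d}; new: +{$,b,c,d}
  S→d B: FOLLOW(B) ⊇ FOLLOW(S) ⊇ {$,b,c,d}; new: +{$}
  S: {$,b,c,d}  A: {$,b,c,d}  B: {$,b,c,d}
round 2: — fixpoint
  S: {$,b,c,d}  A: {$,b,c,d}  B: {$,b,c,d}

FOLLOW(B) = ["$", "b", "c", "d"]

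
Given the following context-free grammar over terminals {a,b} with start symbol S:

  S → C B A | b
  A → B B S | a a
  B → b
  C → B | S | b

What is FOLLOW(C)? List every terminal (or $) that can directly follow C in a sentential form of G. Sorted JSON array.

Compute FIRST by fixpoint:
iter 1:
  A via A→a a: +{a}
  B via B→b: +{b}
  C via C→B: +{b}
  S via S→C B A: +{b}
  S: {b}  A: {a}  B: {b}  C: {b}
iter 2:
  A via A→B B S: +{b}
  S: {b}  A: {a,b}  B: {b}  C: {b}
iter 3: (no change)
  S: {b}  A: {a,b}  B: {b}  C: {b}

FOLLOW sets:
FOLLOW(S) := {$}
[1]
  A→B B S: FOLLOW(B) ⊇ FIRST(B) = {b}; new: +{b}
  S→C B A: FOLLOW(C) ⊇ FIRST(B) = {b}; new: +{b}
  S→C B A: FOLLOW(B) ⊇ FIRST(A) = {a,b}; new: +{a}
  S→C B A: FOLLOW(A) ⊇ FOLLOW(S) ⊇ {$}; new: +{$}
  FOLLOW[S]={$}  FOLLOW[A]={$}  FOLLOW[B]={a,b}  FOLLOW[C]={b}
[2]
  C→S: FOLLOW(S) ⊇ FOLLOW(C) ⊇ {b}; new: +{b}
  S→C B A: FOLLOW(A) ⊇ FOLLOW(S) ⊇ {$,b}; new: +{b}
  FOLLOW[S]={$,b}  FOLLOW[A]={$,b}  FOLLOW[B]={a,b}  FOLLOW[C]={b}
[3] done
  FOLLOW[S]={$,b}  FOLLOW[A]={$,b}  FOLLOW[B]={a,b}  FOLLOW[C]={b}

FOLLOW(C) = ["b"]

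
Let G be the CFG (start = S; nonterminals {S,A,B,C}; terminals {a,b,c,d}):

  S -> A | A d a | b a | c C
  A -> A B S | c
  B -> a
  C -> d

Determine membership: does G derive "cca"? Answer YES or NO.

CNF form of G:
  S -> A X5 | A X6 | T2 T1 | T3 C | c
  A -> A X4 | c
  B -> a
  C -> d
  T0 -> d
  T1 -> a
  T2 -> b
  T3 -> c
  X4 -> B S
  X5 -> B S
  X6 -> T0 T1

CYK fill:
  [0..0]={A,S,T3}  "c"  orig:{A,S}
  [1..1]={A,S,T3}  "c"  orig:{A,S}
  [2..2]={B,T1}  "a"  orig:{B}
  [0..1]=∅  "cc"
  [1..2]=∅  "ca"
  [0..2]=∅  "cca"

S ∉ T[0,2] ⇒ NO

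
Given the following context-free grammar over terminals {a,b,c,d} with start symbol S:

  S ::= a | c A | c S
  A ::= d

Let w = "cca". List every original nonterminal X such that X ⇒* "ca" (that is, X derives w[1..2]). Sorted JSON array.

Convert to CNF:
  S -> T0 A | T0 S | a
  A -> d
  T0 -> c

CYK table (by increasing span) — only the sub-triangle for w[1..2]:
  [1..1]={T0}  "c"  orig:{}
  [2..2]={S}  "a"
  [1..2]={S}  "ca"

Original NTs in T[1,2] deriving "ca": ["S"]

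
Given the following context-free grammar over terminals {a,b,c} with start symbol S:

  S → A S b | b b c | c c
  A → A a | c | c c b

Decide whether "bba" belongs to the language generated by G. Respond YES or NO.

Convert to CNF:
  S -> A X4 | T1 T1 | T2 X5
  A -> A T0 | T1 X3 | c
  T0 -> a
  T1 -> c
  T2 -> b
  X3 -> T1 T2
  X4 -> S T2
  X5 -> T2 T1

CYK table (by increasing span):
  T[0,0] 'b' = {T2}  orig:{}
  T[1,1] 'b' = {T2}  orig:{}
  T[2,2] 'a' = {T0}  orig:{}
  T[0,1] 'bb' = ∅
  T[1,2] 'ba' = ∅
  T[0,2] 'bba' = ∅

S ∉ T[0,2] ⇒ NO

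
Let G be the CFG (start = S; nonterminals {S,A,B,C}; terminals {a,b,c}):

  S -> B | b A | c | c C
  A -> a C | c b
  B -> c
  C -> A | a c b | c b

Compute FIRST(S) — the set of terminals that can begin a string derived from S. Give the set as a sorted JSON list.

FIRST iteration:
iter 1:
  A via A→a C: +{a}
  A via A→c b: +{c}
  B via B→c: +{c}
  C via C→A: +{a,c}
  S via S→B: +{c}
  S via S→b A: +{b}
  S: {b,c}  A: {a,c}  B: {c}  C: {a,c}
iter 2: (no change)
  S: {b,c}  A: {a,c}  B: {c}  C: {a,c}

FIRST(S) = ["b", "c"]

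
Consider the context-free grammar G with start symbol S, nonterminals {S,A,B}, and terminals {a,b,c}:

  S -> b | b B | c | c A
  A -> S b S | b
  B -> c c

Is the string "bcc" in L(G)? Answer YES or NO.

Convert to CNF:
  S -> T0 B | T1 A | b | c
  A -> S X2 | b
  B -> T1 T1
  T0 -> b
  T1 -> c
  X2 -> T0 S

CYK table (by increasing span):
  cell(0,0) b: {A,S,T0}  orig:{A,S}
  cell(1,1) c: {S,T1}  orig:{S}
  cell(2,2) c: {S,T1}  orig:{S}
  cell(0,1) bc: {X2}  orig:{}
  cell(1,2) cc: {B}
  cell(0,2) bcc: {S}

S ∈ T[0,2] ⇒ YES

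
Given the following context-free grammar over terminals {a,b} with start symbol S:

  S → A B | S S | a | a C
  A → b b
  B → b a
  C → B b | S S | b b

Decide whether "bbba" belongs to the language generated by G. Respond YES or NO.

CNF form of G:
  S -> A B | S S | T1 C | a
  A -> T0 T0
  B -> T0 T1
  C -> B T0 | S S | T0 T0
  T0 -> b
  T1 -> a

CYK fill:
  [0..0]={T0}  "b"  orig:{}
  [1..1]={T0}  "b"  orig:{}
  [2..2]={T0}  "b"  orig:{}
  [3..3]={S,T1}  "a"  orig:{S}
  [0..1]={A,C}  "bb"
  [1..2]={A,C}  "bb"
  [2..3]={B}  "ba"
  [0..2]=∅  "bbb"
  [1..3]=∅  "bba"
  [0..3]={S}  "bbba"

S ∈ T[0,3] ⇒ YES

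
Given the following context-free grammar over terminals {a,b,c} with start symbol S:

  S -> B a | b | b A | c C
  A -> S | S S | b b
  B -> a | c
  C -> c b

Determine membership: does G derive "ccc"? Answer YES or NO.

Convert to CNF:
  S -> B T0 | T1 A | T2 C | b
  A -> B T0 | S S | T1 A | T1 T1 | T2 C | b
  B -> a | c
  C -> T2 T1
  T0 -> a
  T1 -> b
  T2 -> c

CYK fill:
  [0..0]={B,T2}  "c"  orig:{B}
  [1..1]={B,T2}  "c"  orig:{B}
  [2..2]={B,T2}  "c"  orig:{B}
  [0..1]=∅  "cc"
  [1..2]=∅  "cc"
  [0..2]=∅  "ccc"

S ∉ T[0,2] ⇒ NO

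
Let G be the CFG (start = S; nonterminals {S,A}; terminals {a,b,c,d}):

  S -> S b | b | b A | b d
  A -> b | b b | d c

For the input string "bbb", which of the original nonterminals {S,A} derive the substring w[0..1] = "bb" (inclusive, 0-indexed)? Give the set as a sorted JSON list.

Convert to CNF:
  S -> S T0 | T0 A | T0 T1 | b
  A -> T0 T0 | T1 T2 | b
  T0 -> b
  T1 -> d
  T2 -> c

CYK table (by increasing span), restricted to cells inside w[0..1]:
  cell(0,0) b: {A,S,T0}  orig:{A,S}
  cell(1,1) b: {A,S,T0}  orig:{A,S}
  cell(0,1) bb: {A,S}

Original NTs in T[0,1] deriving "bb": ["A", "S"]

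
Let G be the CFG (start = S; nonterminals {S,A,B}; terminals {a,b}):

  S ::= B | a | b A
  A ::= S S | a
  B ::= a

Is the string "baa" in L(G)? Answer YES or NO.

CNF form of G:
  S -> T0 A | a
  A -> S S | a
  B -> a
  T0 -> b

CYK table (by increasing span):
  cell(0,0) b: {T0}  orig:{}
  cell(1,1) a: {A,B,S}
  cell(2,2) a: {A,B,S}
  cell(0,1) ba: {S}
  cell(1,2) aa: {A}
  cell(0,2) baa: {A,S}

S ∈ T[0,2] ⇒ YES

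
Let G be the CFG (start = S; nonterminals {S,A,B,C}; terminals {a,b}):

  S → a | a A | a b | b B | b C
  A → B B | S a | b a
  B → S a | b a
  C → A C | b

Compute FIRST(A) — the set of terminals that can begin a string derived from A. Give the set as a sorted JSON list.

FIRST iteration:
iter 1:
  A via A→b a: +{b}
  B via B→b a: +{b}
  C via C→A C: +{b}
  S via S→a: +{a}
  S via S→b B: +{b}
  FIRST(S)={a,b}  FIRST(A)={b}  FIRST(B)={b}  FIRST(C)={b}
iter 2:
  A via A→S a: +{a}
  B via B→S a: +{a}
  C via C→A C: +{a}
  FIRST(S)={a,b}  FIRST(A)={a,b}  FIRST(B)={a,b}  FIRST(C)={a,b}
iter 3: done
  FIRST(S)={a,b}  FIRST(A)={a,b}  FIRST(B)={a,b}  FIRST(C)={a,b}

FIRST(A) = ["a", "b"]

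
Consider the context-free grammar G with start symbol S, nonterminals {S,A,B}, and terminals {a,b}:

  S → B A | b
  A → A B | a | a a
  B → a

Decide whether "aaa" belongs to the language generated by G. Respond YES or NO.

CNF form of G:
  S -> B A | b
  A -> A B | T0 T0 | a
  B -> a
  T0 -> a

Fill CYK table bottom-up:
  T[0,0] 'a' = {A,B,T0}  orig:{A,B}
  T[1,1] 'a' = {A,B,T0}  orig:{A,B}
  T[2,2] 'a' = {A,B,T0}  orig:{A,B}
  T[0,1] 'aa' = {A,S}
  T[1,2] 'aa' = {A,S}
  T[0,2] 'aaa' = {A,S}

S ∈ T[0,2] ⇒ YES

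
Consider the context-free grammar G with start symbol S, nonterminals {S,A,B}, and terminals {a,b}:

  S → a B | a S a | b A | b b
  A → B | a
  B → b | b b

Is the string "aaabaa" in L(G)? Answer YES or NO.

Convert to CNF:
  S -> T0 A | T0 T0 | T1 B | T1 X2
  A -> T0 T0 | a | b
  B -> T0 T0 | b
  T0 -> b
  T1 -> a
  X2 -> S T1

Fill CYK table bottom-up:
  T[0,0] 'a' = {A,T1}  orig:{A}
  T[1,1] 'a' = {A,T1}  orig:{A}
  T[2,2] 'a' = {A,T1}  orig:{A}
  T[3,3] 'b' = {A,B,T0}  orig:{A,B}
  T[4,4] 'a' = {A,T1}  orig:{A}
  T[5,5] 'a' = {A,T1}  orig:{A}
  T[0,1] 'aa' = ∅
  T[1,2] 'aa' = ∅
  T[2,3] 'ab' = {S}
  T[3,4] 'ba' = {S}
  T[4,5] 'aa' = ∅
  T[0,2] 'aaa' = ∅
  T[1,3] 'aab' = ∅
  T[2,4] 'aba' = {X2}  orig:{}
  T[3,5] 'baa' = {X2}  orig:{}
  T[0,3] 'aaab' = ∅
  T[1,4] 'aaba' = {S}
  T[2,5] 'abaa' = {S}
  T[0,4] 'aaaba' = ∅
  T[1,5] 'aabaa' = {X2}  orig:{}
  T[0,5] 'aaabaa' = {S}

S ∈ T[0,5] ⇒ YES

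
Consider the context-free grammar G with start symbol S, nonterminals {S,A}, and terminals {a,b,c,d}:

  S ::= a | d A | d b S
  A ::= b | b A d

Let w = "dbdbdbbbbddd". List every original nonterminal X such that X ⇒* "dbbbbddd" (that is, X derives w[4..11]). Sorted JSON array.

CNF form of G:
  S -> T1 A | T1 X3 | a
  A -> T0 X2 | b
  T0 -> b
  T1 -> d
  X2 -> A T1
  X3 -> T0 S

Fill CYK table bottom-up, restricted to cells inside w[4..11]:
  cell(4,4) d: {T1}  orig:{}
  cell(5,5) b: {A,T0}  orig:{A}
  cell(6,6) b: {A,T0}  orig:{A}
  cell(7,7) b: {A,T0}  orig:{A}
  cell(8,8) b: {A,T0}  orig:{A}
  cell(9,9) d: {T1}  orig:{}
  cell(10,10) d: {T1}  orig:{}
  cell(11,11) d: {T1}  orig:{}
  cell(4,5) db: {S}
  cell(5,6) bb: ∅
  cell(6,7) bb: ∅
  cell(7,8) bb: ∅
  cell(8,9) bd: {X2}  orig:{}
  cell(9,10) dd: ∅
  cell(10,11) dd: ∅
  cell(4,6) dbb: ∅
  cell(5,7) bbb: ∅
  cell(6,8) bbb: ∅
  cell(7,9) bbd: {A}
  cell(8,10) bdd: ∅
  cell(9,11) ddd: ∅
  cell(4,7) dbbb: ∅
  cell(5,8) bbbb: ∅
  cell(6,9) bbbd: ∅
  cell(7,10) bbdd: {X2}  orig:{}
  cell(8,11) bddd: ∅
  cell(4,8) dbbbb: ∅
  cell(5,9) bbbbd: ∅
  cell(6,10) bbbdd: {A}
  cell(7,11) bbddd: ∅
  cell(4,9) dbbbbd: ∅
  cell(5,10) bbbbdd: ∅
  cell(6,11) bbbddd: {X2}  orig:{}
  cell(4,10) dbbbbdd: ∅
  cell(5,11) bbbbddd: {A}
  cell(4,11) dbbbbddd: {S}

Original NTs in T[4,11] deriving "dbbbbddd": ["S"]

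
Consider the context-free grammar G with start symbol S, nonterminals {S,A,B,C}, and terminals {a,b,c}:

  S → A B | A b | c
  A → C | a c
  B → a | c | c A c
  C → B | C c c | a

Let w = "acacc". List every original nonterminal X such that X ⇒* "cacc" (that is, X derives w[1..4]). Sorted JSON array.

Convert to CNF:
  S -> A B | A T2 | c
  A -> C X3 | T0 X4 | T1 T0 | a | c
  B -> T0 X5 | a | c
  C -> C X6 | T0 X7 | a | c
  T0 -> c
  T1 -> a
  T2 -> b
  X3 -> T0 T0
  X4 -> A T0
  X5 -> A T0
  X6 -> T0 T0
  X7 -> A T0

Fill CYK table bottom-up, restricted to cells inside w[1..4]:
  T[1,1] 'c' = {A,B,C,S,T0}  orig:{A,B,C,S}
  T[2,2] 'a' = {A,B,C,T1}  orig:{A,B,C}
  T[3,3] 'c' = {A,B,C,S,T0}  orig:{A,B,C,S}
  T[4,4] 'c' = {A,B,C,S,T0}  orig:{A,B,C,S}
  T[1,2] 'ca' = {S}
  T[2,3] 'ac' = {A,S,X4,X5,X7}  orig:{A,S}
  T[3,4] 'cc' = {S,X3,X4,X5,X6,X7}  orig:{S}
  T[1,3] 'cac' = {A,B,C}
  T[2,4] 'acc' = {A,C,S,X4,X5,X7}  orig:{A,C,S}
  T[1,4] 'cacc' = {A,B,C,S,X4,X5,X7}  orig:{A,B,C,S}

Original NTs in T[1,4] deriving "cacc": ["A", "B", "C", "S"]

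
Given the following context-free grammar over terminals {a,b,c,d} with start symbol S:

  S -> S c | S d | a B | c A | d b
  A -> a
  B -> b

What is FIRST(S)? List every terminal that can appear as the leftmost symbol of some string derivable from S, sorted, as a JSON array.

FIRST iteration:
[1]
  A via A→a: +{a}
  B via B→b: +{b}
  S via S→a B: +{a}
  S via S→c A: +{c}
  S via S→d b: +{d}
  FIRST[S]={a,c,d}  FIRST[A]={a}  FIRST[B]={b}
[2] (no change)
  FIRST[S]={a,c,d}  FIRST[A]={a}  FIRST[B]={b}

FIRST(S) = ["a", "c", "d"]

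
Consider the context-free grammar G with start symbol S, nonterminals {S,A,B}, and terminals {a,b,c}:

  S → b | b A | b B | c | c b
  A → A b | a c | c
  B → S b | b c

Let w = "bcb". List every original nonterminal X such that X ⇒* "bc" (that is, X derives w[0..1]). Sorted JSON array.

CNF form of G:
  S -> T0 A | T0 B | T2 T0 | b | c
  A -> A T0 | T1 T2 | c
  B -> S T0 | T0 T2
  T0 -> b
  T1 -> a
  T2 -> c

CYK table (by increasing span) (cells [i..j] with 0 ≤ i ≤ j ≤ 1 only):
  T[0,0] 'b' = {S,T0}  orig:{S}
  T[1,1] 'c' = {A,S,T2}  orig:{A,S}
  T[0,1] 'bc' = {B,S}

Original NTs in T[0,1] deriving "bc": ["B", "S"]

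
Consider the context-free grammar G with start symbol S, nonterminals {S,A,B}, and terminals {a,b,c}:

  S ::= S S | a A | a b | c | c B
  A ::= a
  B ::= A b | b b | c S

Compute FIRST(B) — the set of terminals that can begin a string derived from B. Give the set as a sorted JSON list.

Compute FIRST by fixpoint:
round 1:
  A via A→a: +{a}
  B via B→A b: +{a}
  B via B→b b: +{b}
  B via B→c S: +{c}
  S via S→a A: +{a}
  S via S→c: +{c}
  FIRST[S]={a,c}  FIRST[A]={a}  FIRST[B]={a,b,c}
round 2: done
  FIRST[S]={a,c}  FIRST[A]={a}  FIRST[B]={a,b,c}

FIRST(B) = ["a", "b", "c"]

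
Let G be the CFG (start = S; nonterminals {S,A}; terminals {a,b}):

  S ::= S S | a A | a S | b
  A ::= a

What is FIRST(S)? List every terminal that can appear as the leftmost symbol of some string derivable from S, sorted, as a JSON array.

FIRST iteration:
[1]
  A via A→a: +{a}
  S via S→a A: +{a}
  S via S→b: +{b}
  FIRST(S)={a,b}  FIRST(A)={a}
[2] (stable)
  FIRST(S)={a,b}  FIRST(A)={a}

FIRST(S) = ["a", "b"]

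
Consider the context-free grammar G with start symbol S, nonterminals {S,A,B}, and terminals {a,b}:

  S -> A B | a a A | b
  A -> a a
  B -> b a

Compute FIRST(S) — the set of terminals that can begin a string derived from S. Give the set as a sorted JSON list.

Compute FIRST by fixpoint:
pass 1:
  A via A→a a: +{a}
  B via B→b a: +{b}
  S via S→A B: +{a}
  S via S→b: +{b}
  S: {a,b}  A: {a}  B: {b}
pass 2: (stable)
  S: {a,b}  A: {a}  B: {b}

FIRST(S) = ["a", "b"]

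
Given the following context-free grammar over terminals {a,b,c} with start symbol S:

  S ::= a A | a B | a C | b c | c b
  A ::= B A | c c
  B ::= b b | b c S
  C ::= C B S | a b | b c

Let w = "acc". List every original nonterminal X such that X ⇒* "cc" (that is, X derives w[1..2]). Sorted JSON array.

CNF form of G:
  S -> T0 T1 | T1 T0 | T2 A | T2 B | T2 C
  A -> B A | T0 T0
  B -> T1 T1 | T1 X3
  C -> C X4 | T1 T0 | T2 T1
  T0 -> c
  T1 -> b
  T2 -> a
  X3 -> T0 S
  X4 -> B S

CYK table (by increasing span) (cells [i..j] with 1 ≤ i ≤ j ≤ 2 only):
  T[1,1] 'c' = {T0}  orig:{}
  T[2,2] 'c' = {T0}  orig:{}
  T[1,2] 'cc' = {A}

Original NTs in T[1,2] deriving "cc": ["A"]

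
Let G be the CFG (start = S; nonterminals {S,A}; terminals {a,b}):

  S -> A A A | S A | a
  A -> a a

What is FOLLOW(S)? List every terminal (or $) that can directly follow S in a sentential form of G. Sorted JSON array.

Compute FIRST by fixpoint:
iter 1:
  A via A→a a: +{a}
  S via S→A A A: +{a}
  S: {a}  A: {a}
iter 2: (stable)
  S: {a}  A: {a}

FOLLOW iteration:
FOLLOW(S) := {$}
pass 1:
  S→A A A: FOLLOW(A) ⊇ FIRST(A) = {a}; new: +{a}
  S→A A A: FOLLOW(A) ⊇ FOLLOW(S) ⊇ {$}; new: +{$}
  S→S A: FOLLOW(S) ⊇ FIRST(A) = {a}; new: +{a}
  FOLLOW[S]={$,a}  FOLLOW[A]={$,a}
pass 2: — fixpoint
  FOLLOW[S]={$,a}  FOLLOW[A]={$,a}

FOLLOW(S) = ["$", "a"]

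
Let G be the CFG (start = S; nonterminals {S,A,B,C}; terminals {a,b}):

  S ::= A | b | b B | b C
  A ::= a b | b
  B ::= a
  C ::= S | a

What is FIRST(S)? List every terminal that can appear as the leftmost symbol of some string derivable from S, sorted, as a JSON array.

FIRST iteration:
[1]
  A via A→a b: +{a}
  A via A→b: +{b}
  B via B→a: +{a}
  C via C→a: +{a}
  S via S→A: +{a,b}
  FIRST[S]={a,b}  FIRST[A]={a,b}  FIRST[B]={a}  FIRST[C]={a}
[2]
  C via C→S: +{b}
  FIRST[S]={a,b}  FIRST[A]={a,b}  FIRST[B]={a}  FIRST[C]={a,b}
[3] — fixpoint
  FIRST[S]={a,b}  FIRST[A]={a,b}  FIRST[B]={a}  FIRST[C]={a,b}

FIRST(S) = ["a", "b"]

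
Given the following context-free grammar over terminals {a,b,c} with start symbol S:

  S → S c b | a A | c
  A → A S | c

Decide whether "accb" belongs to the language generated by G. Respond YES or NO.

CNF form of G:
  S -> S X3 | T2 A | c
  A -> A S | c
  T0 -> c
  T1 -> b
  T2 -> a
  X3 -> T0 T1

CYK table (by increasing span):
  cell(0,0) a: {T2}  orig:{}
  cell(1,1) c: {A,S,T0}  orig:{A,S}
  cell(2,2) c: {A,S,T0}  orig:{A,S}
  cell(3,3) b: {T1}  orig:{}
  cell(0,1) ac: {S}
  cell(1,2) cc: {A}
  cell(2,3) cb: {X3}  orig:{}
  cell(0,2) acc: {S}
  cell(1,3) ccb: {S}
  cell(0,3) accb: {S}

S ∈ T[0,3] ⇒ YES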